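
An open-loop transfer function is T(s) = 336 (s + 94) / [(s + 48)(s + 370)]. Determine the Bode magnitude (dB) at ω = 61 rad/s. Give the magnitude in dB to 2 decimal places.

|j61 + 94| = √(61² + 94²) = 112.1
|j61 + 48| = √(61² + 48²) = 77.62
|j61 + 370| = √(61² + 370²) = 375
|T(j61)| = 336 × 112.1 / (77.62 × 375) = 1.2935
20 log₁₀(1.2935) = 2.236 dB

2.24 dB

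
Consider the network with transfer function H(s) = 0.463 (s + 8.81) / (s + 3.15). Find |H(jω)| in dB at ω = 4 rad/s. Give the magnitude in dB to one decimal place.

-1.1 dB

|j4 + 8.81| = √(4² + 8.81²) = 9.676
|j4 + 3.15| = √(4² + 3.15²) = 5.091
|H(j4)| = 0.463 × 9.676 / 5.091 = 0.87987
20 log₁₀(0.87987) = -1.11 dB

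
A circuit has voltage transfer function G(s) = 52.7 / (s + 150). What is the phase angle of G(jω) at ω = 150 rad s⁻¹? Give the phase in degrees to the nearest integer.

∠(j150 + 150) = arctan(150/150) = 45.00°
∠G(j150) = −45.00° = -45.00°

-45°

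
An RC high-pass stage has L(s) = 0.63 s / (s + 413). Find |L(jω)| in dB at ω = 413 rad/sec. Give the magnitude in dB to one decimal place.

|j413| = 413
|j413 + 413| = √(413² + 413²) = 584.1
|L(j413)| = 0.63 × 413 / 584.1 = 0.44548
20 log₁₀(0.44548) = -7.02 dB

-7.0 dB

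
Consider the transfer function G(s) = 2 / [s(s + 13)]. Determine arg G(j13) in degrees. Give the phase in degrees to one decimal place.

-135.0°

∠(j13 + 13) = arctan(13/13) = 45.00°
∠(j13) = 90.00°
∠G(j13) = − (45.00° + 90.00°) = -135.00°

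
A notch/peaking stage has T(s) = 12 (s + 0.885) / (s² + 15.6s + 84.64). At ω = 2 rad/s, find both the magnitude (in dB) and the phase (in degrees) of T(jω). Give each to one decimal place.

|T| = -10.4 dB, ∠T = 45.0°

|j2 + 0.885| = √(2² + 0.885²) = 2.187
|(j2)² + 15.6(j2) + 84.64| = |80.64 + j31.2| = 86.47
|T(j2)| = 12 × 2.187 / 86.47 = 0.30353
20 log₁₀(0.30353) = -10.36 dB
∠(j2 + 0.885) = arctan(2/0.885) = 66.13°
∠[(j2)² + 15.6(j2) + 84.64] = ∠[80.64 + j31.2] = 21.15°
∠T(j2) = 66.13° − 21.15° = 44.98°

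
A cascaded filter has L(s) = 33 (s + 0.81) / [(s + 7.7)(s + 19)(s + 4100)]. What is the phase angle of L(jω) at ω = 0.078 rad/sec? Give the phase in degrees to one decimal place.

4.7°

∠(j0.078 + 0.81) = arctan(0.078/0.81) = 5.50°
∠(j0.078 + 7.7) = arctan(0.078/7.7) = 0.58°
∠(j0.078 + 19) = arctan(0.078/19) = 0.24°
∠(j0.078 + 4100) = arctan(0.078/4100) = 0.00°
∠L(j0.078) = 5.50° − (0.58° + 0.24° + 0.00°) = 4.68°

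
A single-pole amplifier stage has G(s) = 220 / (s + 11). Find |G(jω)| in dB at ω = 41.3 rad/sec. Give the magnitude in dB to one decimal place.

14.2 dB

|j41.3 + 11| = √(41.3² + 11²) = 42.74
|G(j41.3)| = 220 / 42.74 = 5.1474
20 log₁₀(5.1474) = 14.23 dB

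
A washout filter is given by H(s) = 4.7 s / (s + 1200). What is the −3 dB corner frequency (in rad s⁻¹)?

For a single-pole high-pass, the −3 dB point is at the pole: ω = 1200 rad s⁻¹.

1200 rad s⁻¹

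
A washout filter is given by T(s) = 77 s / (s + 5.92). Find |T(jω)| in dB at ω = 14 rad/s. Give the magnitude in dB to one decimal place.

|j14| = 14
|j14 + 5.92| = √(14² + 5.92²) = 15.2
|T(j14)| = 77 × 14 / 15.2 = 70.92
20 log₁₀(70.92) = 37.02 dB

37.0 dB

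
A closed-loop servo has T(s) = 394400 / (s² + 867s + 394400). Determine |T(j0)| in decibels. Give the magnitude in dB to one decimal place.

0.0 dB

T(0) = 394400 / 394400 = 1
20 log₁₀(1) = 0.00 dB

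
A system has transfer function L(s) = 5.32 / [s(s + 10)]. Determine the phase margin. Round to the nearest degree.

Gain crossover: |L(jω)| = 1 at ω ≈ 0.531 rad s⁻¹.
∠L(j0.531) = −90° − arctan(0.531/10) ≈ -93.04°
PM = 180° + (-93.04°) = 86.96°

87°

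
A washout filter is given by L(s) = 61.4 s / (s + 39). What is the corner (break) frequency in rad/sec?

39 rad/sec

The single real pole at s = −39 gives a corner at ω = 39 rad/sec.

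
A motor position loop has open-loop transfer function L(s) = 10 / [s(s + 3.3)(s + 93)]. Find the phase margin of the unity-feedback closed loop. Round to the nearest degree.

89°

Gain crossover: |L(jω)| = 1 at ω ≈ 0.0326 rad/sec.
∠L(j0.0326) = −90° − arctan(0.0326/3.3) − arctan(0.0326/93) ≈ -90.59°
PM = 180° + (-90.59°) = 89.41°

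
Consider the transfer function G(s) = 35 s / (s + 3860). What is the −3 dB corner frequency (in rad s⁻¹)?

For a single-pole high-pass, the −3 dB point is at the pole: ω = 3860 rad s⁻¹.

3860 rad s⁻¹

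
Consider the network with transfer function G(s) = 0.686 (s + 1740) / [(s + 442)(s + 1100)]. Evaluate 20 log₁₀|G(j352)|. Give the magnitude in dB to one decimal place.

-54.6 dB

|j352 + 1740| = √(352² + 1740²) = 1775
|j352 + 442| = √(352² + 442²) = 565
|j352 + 1100| = √(352² + 1100²) = 1155
|G(j352)| = 0.686 × 1775 / (565 × 1155) = 0.0018661
20 log₁₀(0.0018661) = -54.58 dB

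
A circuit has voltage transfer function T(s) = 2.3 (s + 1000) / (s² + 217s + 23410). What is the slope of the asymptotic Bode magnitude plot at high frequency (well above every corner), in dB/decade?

-20 dB/decade

With 1 zero and 2 poles, the high-frequency asymptotic slope is 20 × (1 − 2) = -20 dB/decade.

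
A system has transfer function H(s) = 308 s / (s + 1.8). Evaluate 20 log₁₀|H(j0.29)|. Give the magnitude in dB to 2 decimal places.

33.80 dB

|j0.29| = 0.29
|j0.29 + 1.8| = √(0.29² + 1.8²) = 1.823
|H(j0.29)| = 308 × 0.29 / 1.823 = 48.99
20 log₁₀(48.99) = 33.802 dB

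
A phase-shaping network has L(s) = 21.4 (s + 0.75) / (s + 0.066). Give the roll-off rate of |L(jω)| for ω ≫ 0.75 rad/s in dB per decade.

0 dB/decade

With 1 zero and 1 pole, the high-frequency asymptotic slope is 20 × (1 − 1) = 0 dB/decade.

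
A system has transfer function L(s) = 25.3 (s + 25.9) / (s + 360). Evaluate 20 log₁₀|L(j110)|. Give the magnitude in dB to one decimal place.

|j110 + 25.9| = √(110² + 25.9²) = 113
|j110 + 360| = √(110² + 360²) = 376.4
|L(j110)| = 25.3 × 113 / 376.4 = 7.5953
20 log₁₀(7.5953) = 17.61 dB

17.6 dB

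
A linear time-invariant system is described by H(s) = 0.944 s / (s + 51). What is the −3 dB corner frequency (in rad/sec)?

51 rad/sec

For a single-pole high-pass, the −3 dB point is at the pole: ω = 51 rad/sec.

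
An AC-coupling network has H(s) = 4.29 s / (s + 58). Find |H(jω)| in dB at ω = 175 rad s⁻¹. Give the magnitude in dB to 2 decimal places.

12.20 dB

|j175| = 175
|j175 + 58| = √(175² + 58²) = 184.4
|H(j175)| = 4.29 × 175 / 184.4 = 4.0722
20 log₁₀(4.0722) = 12.197 dB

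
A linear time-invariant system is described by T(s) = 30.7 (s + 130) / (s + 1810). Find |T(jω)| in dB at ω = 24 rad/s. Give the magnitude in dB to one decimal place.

|j24 + 130| = √(24² + 130²) = 132.2
|j24 + 1810| = √(24² + 1810²) = 1810
|T(j24)| = 30.7 × 132.2 / 1810 = 2.242
20 log₁₀(2.242) = 7.01 dB

7.0 dB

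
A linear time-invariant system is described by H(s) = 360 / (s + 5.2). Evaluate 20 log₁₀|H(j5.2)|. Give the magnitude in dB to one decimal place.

|j5.2 + 5.2| = √(5.2² + 5.2²) = 7.354
|H(j5.2)| = 360 / 7.354 = 48.954
20 log₁₀(48.954) = 33.80 dB

33.8 dB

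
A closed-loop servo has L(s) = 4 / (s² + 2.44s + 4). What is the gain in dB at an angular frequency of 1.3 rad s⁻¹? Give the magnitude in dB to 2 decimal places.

|(j1.3)² + 2.44(j1.3) + 4| = |2.31 + j3.172| = 3.924
|L(j1.3)| = 4 / 3.924 = 1.0194
20 log₁₀(1.0194) = 0.167 dB

0.17 dB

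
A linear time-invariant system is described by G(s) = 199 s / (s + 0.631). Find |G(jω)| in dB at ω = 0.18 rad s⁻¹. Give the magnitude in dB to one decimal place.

|j0.18| = 0.18
|j0.18 + 0.631| = √(0.18² + 0.631²) = 0.6562
|G(j0.18)| = 199 × 0.18 / 0.6562 = 54.589
20 log₁₀(54.589) = 34.74 dB

34.7 dB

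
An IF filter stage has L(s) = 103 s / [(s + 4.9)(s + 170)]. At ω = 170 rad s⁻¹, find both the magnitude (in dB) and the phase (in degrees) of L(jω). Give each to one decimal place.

|j170| = 170
|j170 + 4.9| = √(170² + 4.9²) = 170.1
|j170 + 170| = √(170² + 170²) = 240.4
|L(j170)| = 103 × 170 / (170.1 × 240.4) = 0.42825
20 log₁₀(0.42825) = -7.37 dB
∠(j170) = 90.00°
∠(j170 + 4.9) = arctan(170/4.9) = 88.35°
∠(j170 + 170) = arctan(170/170) = 45.00°
∠L(j170) = 90.00° − (88.35° + 45.00°) = -43.35°

|L| = -7.4 dB, ∠L = -43.3 deg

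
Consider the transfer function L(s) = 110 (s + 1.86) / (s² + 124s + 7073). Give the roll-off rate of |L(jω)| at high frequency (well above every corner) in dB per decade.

With 1 zero and 2 poles, the high-frequency asymptotic slope is 20 × (1 − 2) = -20 dB/decade.

-20 dB/decade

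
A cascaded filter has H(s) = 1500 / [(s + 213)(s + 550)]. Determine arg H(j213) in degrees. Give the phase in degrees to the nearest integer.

∠(j213 + 213) = arctan(213/213) = 45.00°
∠(j213 + 550) = arctan(213/550) = 21.17°
∠H(j213) = − (45.00° + 21.17°) = -66.17°

-66°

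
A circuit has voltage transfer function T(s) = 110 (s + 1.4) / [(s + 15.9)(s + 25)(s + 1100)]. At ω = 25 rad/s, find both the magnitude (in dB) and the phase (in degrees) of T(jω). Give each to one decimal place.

|j25 + 1.4| = √(25² + 1.4²) = 25.04
|j25 + 15.9| = √(25² + 15.9²) = 29.63
|j25 + 25| = √(25² + 25²) = 35.36
|j25 + 1100| = √(25² + 1100²) = 1100
|T(j25)| = 110 × 25.04 / (29.63 × 35.36 × 1100) = 0.0023898
20 log₁₀(0.0023898) = -52.43 dB
∠(j25 + 1.4) = arctan(25/1.4) = 86.79°
∠(j25 + 15.9) = arctan(25/15.9) = 57.54°
∠(j25 + 25) = arctan(25/25) = 45.00°
∠(j25 + 1100) = arctan(25/1100) = 1.30°
∠T(j25) = 86.79° − (57.54° + 45.00° + 1.30°) = -17.05°

|T| = -52.4 dB, ∠T = -17.1°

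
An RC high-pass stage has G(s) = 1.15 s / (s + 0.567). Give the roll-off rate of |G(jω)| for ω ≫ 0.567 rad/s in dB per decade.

With 1 zero and 1 pole, the high-frequency asymptotic slope is 20 × (1 − 1) = 0 dB/decade.

0 dB/decade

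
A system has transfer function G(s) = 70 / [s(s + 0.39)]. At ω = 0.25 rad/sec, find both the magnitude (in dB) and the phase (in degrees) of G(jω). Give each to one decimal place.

|G| = 55.6 dB, ∠G = -122.7°

|j0.25 + 0.39| = √(0.25² + 0.39²) = 0.4632
|j0.25| = 0.25
|G(j0.25)| = 70 / (0.4632 × 0.25) = 604.43
20 log₁₀(604.43) = 55.63 dB
∠(j0.25 + 0.39) = arctan(0.25/0.39) = 32.66°
∠(j0.25) = 90.00°
∠G(j0.25) = − (32.66° + 90.00°) = -122.66°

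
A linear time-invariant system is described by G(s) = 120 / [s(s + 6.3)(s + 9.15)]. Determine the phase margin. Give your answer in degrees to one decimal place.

Gain crossover: |G(jω)| = 1 at ω ≈ 1.95 rad/s.
∠G(j1.95) = −90° − arctan(1.95/6.3) − arctan(1.95/9.15) ≈ -119.17°
PM = 180° + (-119.17°) = 60.83°

60.8°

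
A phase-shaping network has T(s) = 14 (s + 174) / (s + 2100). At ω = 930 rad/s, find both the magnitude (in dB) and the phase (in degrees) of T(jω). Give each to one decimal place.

|T| = 15.2 dB, ∠T = 55.5°

|j930 + 174| = √(930² + 174²) = 946.1
|j930 + 2100| = √(930² + 2100²) = 2297
|T(j930)| = 14 × 946.1 / 2297 = 5.7673
20 log₁₀(5.7673) = 15.22 dB
∠(j930 + 174) = arctan(930/174) = 79.40°
∠(j930 + 2100) = arctan(930/2100) = 23.89°
∠T(j930) = 79.40° − 23.89° = 55.52°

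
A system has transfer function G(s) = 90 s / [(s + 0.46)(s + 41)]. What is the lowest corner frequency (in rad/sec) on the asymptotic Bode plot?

Break frequencies occur at each pole and zero magnitude: 0.46 rad/sec, 41 rad/sec.
The lowest is 0.46 rad/sec.

0.46 rad/sec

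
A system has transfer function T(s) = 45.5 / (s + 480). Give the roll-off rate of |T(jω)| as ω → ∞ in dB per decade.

With 0 zeros and 1 pole, the high-frequency asymptotic slope is 20 × (0 − 1) = -20 dB/decade.

-20 dB/decade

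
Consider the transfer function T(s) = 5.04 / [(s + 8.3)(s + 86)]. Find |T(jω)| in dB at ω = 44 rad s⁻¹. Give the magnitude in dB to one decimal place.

|j44 + 8.3| = √(44² + 8.3²) = 44.78
|j44 + 86| = √(44² + 86²) = 96.6
|T(j44)| = 5.04 / (44.78 × 96.6) = 0.0011652
20 log₁₀(0.0011652) = -58.67 dB

-58.7 dB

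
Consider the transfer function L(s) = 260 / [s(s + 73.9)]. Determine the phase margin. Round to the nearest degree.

Gain crossover: |L(jω)| = 1 at ω ≈ 3.51 rad/s.
∠L(j3.51) = −90° − arctan(3.51/73.9) ≈ -92.72°
PM = 180° + (-92.72°) = 87.28°

87°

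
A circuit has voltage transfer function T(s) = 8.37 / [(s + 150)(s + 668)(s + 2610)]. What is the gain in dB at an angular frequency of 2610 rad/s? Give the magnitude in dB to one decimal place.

-189.8 dB

|j2610 + 150| = √(2610² + 150²) = 2614
|j2610 + 668| = √(2610² + 668²) = 2694
|j2610 + 2610| = √(2610² + 2610²) = 3691
|T(j2610)| = 8.37 / (2614 × 2694 × 3691) = 3.2196e-10
20 log₁₀(3.2196e-10) = -189.84 dB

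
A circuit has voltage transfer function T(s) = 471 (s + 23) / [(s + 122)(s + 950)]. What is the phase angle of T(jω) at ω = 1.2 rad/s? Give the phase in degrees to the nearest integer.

∠(j1.2 + 23) = arctan(1.2/23) = 2.99°
∠(j1.2 + 122) = arctan(1.2/122) = 0.56°
∠(j1.2 + 950) = arctan(1.2/950) = 0.07°
∠T(j1.2) = 2.99° − (0.56° + 0.07°) = 2.35°

2°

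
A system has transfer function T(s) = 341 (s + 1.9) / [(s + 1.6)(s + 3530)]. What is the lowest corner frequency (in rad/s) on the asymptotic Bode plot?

Break frequencies occur at each pole and zero magnitude: 1.6 rad/s, 1.9 rad/s, 3530 rad/s.
The lowest is 1.6 rad/s.

1.6 rad/s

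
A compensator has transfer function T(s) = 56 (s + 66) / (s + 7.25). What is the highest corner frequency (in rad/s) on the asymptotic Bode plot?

Break frequencies occur at each pole and zero magnitude: 7.25 rad/s, 66 rad/s.
The highest is 66 rad/s.

66 rad/s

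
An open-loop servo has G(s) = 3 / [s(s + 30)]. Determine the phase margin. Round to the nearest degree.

90°

Gain crossover: |G(jω)| = 1 at ω ≈ 0.1 rad/sec.
∠G(j0.1) = −90° − arctan(0.1/30) ≈ -90.19°
PM = 180° + (-90.19°) = 89.81°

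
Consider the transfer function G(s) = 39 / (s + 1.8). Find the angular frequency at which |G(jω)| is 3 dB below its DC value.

1.8 rad/s

For a single-pole low-pass, the −3 dB point is at the pole: ω = 1.8 rad/s.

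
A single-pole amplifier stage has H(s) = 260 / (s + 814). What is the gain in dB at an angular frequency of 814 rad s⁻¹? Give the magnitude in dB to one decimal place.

-12.9 dB

|j814 + 814| = √(814² + 814²) = 1151
|H(j814)| = 260 / 1151 = 0.22586
20 log₁₀(0.22586) = -12.92 dB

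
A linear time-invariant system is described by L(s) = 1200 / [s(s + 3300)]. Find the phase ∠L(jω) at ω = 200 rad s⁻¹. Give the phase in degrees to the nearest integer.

∠(j200 + 3300) = arctan(200/3300) = 3.47°
∠(j200) = 90.00°
∠L(j200) = − (3.47° + 90.00°) = -93.47°

-93°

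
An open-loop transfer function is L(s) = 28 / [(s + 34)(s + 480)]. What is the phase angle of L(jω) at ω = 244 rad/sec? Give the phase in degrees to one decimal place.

-109.0°

∠(j244 + 34) = arctan(244/34) = 82.07°
∠(j244 + 480) = arctan(244/480) = 26.95°
∠L(j244) = − (82.07° + 26.95°) = -109.01°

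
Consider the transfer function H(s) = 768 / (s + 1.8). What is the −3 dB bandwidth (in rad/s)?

1.8 rad/s

For a single-pole low-pass, the −3 dB point is at the pole: ω = 1.8 rad/s.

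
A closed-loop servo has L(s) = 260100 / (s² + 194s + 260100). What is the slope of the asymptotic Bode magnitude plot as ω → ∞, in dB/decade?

-40 dB/decade

With 0 zeros and 2 poles, the high-frequency asymptotic slope is 20 × (0 − 2) = -40 dB/decade.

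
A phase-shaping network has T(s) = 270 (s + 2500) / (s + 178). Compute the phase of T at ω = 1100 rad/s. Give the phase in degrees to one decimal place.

-57.1°

∠(j1100 + 2500) = arctan(1100/2500) = 23.75°
∠(j1100 + 178) = arctan(1100/178) = 80.81°
∠T(j1100) = 23.75° − 80.81° = -57.06°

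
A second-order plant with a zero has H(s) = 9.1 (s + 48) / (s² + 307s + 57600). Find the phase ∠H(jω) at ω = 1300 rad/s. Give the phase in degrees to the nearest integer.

-78°

∠(j1300 + 48) = arctan(1300/48) = 87.89°
∠[(j1300)² + 307(j1300) + 57600] = ∠[-1.6324e+06 + j3.991e+05] = 166.26°
∠H(j1300) = 87.89° − 166.26° = -78.38°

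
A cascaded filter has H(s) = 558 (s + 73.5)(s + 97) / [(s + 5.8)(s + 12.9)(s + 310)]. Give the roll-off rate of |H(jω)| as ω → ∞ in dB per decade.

With 2 zeros and 3 poles, the high-frequency asymptotic slope is 20 × (2 − 3) = -20 dB/decade.

-20 dB/decade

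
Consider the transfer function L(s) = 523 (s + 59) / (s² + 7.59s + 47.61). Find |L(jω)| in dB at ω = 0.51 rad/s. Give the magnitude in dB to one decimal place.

|j0.51 + 59| = √(0.51² + 59²) = 59
|(j0.51)² + 7.59(j0.51) + 47.61| = |47.35 + j3.8709| = 47.51
|L(j0.51)| = 523 × 59 / 47.51 = 649.54
20 log₁₀(649.54) = 56.25 dB

56.3 dB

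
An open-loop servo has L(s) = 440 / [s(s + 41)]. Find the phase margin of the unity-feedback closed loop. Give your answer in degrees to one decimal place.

Gain crossover: |L(jω)| = 1 at ω ≈ 10.4 rad/sec.
∠L(j10.4) = −90° − arctan(10.4/41) ≈ -104.24°
PM = 180° + (-104.24°) = 75.76°

75.8°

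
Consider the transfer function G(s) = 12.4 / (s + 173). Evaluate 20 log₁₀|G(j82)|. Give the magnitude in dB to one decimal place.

|j82 + 173| = √(82² + 173²) = 191.4
|G(j82)| = 12.4 / 191.4 = 0.064769
20 log₁₀(0.064769) = -23.77 dB

-23.8 dB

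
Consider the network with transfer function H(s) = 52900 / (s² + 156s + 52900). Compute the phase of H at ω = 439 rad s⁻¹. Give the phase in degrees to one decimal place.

-153.9°

∠[(j439)² + 156(j439) + 52900] = ∠[-1.3982e+05 + j68484] = 153.90°
∠H(j439) = −153.90° = -153.90°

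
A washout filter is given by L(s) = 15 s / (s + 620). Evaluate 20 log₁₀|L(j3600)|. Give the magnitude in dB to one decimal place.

23.4 dB

|j3600| = 3600
|j3600 + 620| = √(3600² + 620²) = 3653
|L(j3600)| = 15 × 3600 / 3653 = 14.782
20 log₁₀(14.782) = 23.39 dB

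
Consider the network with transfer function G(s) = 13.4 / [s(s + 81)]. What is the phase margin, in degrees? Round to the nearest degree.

90 deg

Gain crossover: |G(jω)| = 1 at ω ≈ 0.165 rad/s.
∠G(j0.165) = −90° − arctan(0.165/81) ≈ -90.12°
PM = 180° + (-90.12°) = 89.88°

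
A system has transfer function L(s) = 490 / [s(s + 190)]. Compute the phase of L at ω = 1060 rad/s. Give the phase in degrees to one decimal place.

∠(j1060 + 190) = arctan(1060/190) = 79.84°
∠(j1060) = 90.00°
∠L(j1060) = − (79.84° + 90.00°) = -169.84°

-169.8°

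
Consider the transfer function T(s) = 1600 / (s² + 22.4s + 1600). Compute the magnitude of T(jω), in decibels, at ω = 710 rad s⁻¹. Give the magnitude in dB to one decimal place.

-49.9 dB

|(j710)² + 22.4(j710) + 1600| = |-5.025e+05 + j15904| = 5.028e+05
|T(j710)| = 1600 / 5.028e+05 = 0.0031825
20 log₁₀(0.0031825) = -49.94 dB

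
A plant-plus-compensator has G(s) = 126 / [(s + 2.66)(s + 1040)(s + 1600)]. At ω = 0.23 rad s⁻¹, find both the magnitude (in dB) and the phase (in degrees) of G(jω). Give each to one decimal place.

|G| = -90.9 dB, ∠G = -5.0°

|j0.23 + 2.66| = √(0.23² + 2.66²) = 2.67
|j0.23 + 1040| = √(0.23² + 1040²) = 1040
|j0.23 + 1600| = √(0.23² + 1600²) = 1600
|G(j0.23)| = 126 / (2.67 × 1040 × 1600) = 2.8361e-05
20 log₁₀(2.8361e-05) = -90.95 dB
∠(j0.23 + 2.66) = arctan(0.23/2.66) = 4.94°
∠(j0.23 + 1040) = arctan(0.23/1040) = 0.01°
∠(j0.23 + 1600) = arctan(0.23/1600) = 0.01°
∠G(j0.23) = − (4.94° + 0.01° + 0.01°) = -4.96°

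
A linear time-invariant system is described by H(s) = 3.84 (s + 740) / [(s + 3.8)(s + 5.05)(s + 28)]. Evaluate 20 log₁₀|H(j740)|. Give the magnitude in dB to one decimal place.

|j740 + 740| = √(740² + 740²) = 1047
|j740 + 3.8| = √(740² + 3.8²) = 740
|j740 + 5.05| = √(740² + 5.05²) = 740
|j740 + 28| = √(740² + 28²) = 740.5
|H(j740)| = 3.84 × 1047 / (740 × 740 × 740.5) = 9.9096e-06
20 log₁₀(9.9096e-06) = -100.08 dB

-100.1 dB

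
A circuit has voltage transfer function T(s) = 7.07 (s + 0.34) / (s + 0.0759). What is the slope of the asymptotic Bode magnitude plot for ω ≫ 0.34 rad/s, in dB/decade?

0 dB/decade

With 1 zero and 1 pole, the high-frequency asymptotic slope is 20 × (1 − 1) = 0 dB/decade.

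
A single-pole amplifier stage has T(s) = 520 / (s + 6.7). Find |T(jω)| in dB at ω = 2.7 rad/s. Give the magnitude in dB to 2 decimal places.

37.15 dB

|j2.7 + 6.7| = √(2.7² + 6.7²) = 7.224
|T(j2.7)| = 520 / 7.224 = 71.987
20 log₁₀(71.987) = 37.145 dB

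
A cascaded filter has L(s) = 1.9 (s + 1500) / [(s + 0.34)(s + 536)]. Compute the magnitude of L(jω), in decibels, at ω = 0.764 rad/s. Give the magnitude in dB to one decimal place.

|j0.764 + 1500| = √(0.764² + 1500²) = 1500
|j0.764 + 0.34| = √(0.764² + 0.34²) = 0.8362
|j0.764 + 536| = √(0.764² + 536²) = 536
|L(j0.764)| = 1.9 × 1500 / (0.8362 × 536) = 6.3584
20 log₁₀(6.3584) = 16.07 dB

16.1 dB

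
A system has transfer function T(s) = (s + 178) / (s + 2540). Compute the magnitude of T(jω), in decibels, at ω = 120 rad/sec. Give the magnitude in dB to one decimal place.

-21.5 dB

|j120 + 178| = √(120² + 178²) = 214.7
|j120 + 2540| = √(120² + 2540²) = 2543
|T(j120)| = 1 × 214.7 / 2543 = 0.084422
20 log₁₀(0.084422) = -21.47 dB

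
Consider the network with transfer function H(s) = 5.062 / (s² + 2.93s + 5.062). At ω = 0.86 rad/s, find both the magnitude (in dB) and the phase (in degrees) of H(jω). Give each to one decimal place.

|(j0.86)² + 2.93(j0.86) + 5.062| = |4.3224 + j2.5198| = 5.003
|H(j0.86)| = 5.062 / 5.003 = 1.0117
20 log₁₀(1.0117) = 0.10 dB
∠[(j0.86)² + 2.93(j0.86) + 5.062] = ∠[4.3224 + j2.5198] = 30.24°
∠H(j0.86) = −30.24° = -30.24°

|H| = 0.1 dB, ∠H = -30.2 deg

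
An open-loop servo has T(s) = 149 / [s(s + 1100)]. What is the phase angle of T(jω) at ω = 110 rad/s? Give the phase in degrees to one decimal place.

∠(j110 + 1100) = arctan(110/1100) = 5.71°
∠(j110) = 90.00°
∠T(j110) = − (5.71° + 90.00°) = -95.71°

-95.7°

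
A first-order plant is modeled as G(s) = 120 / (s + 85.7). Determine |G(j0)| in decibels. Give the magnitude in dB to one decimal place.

G(0) = 120 / 85.7 = 1.4002
20 log₁₀(1.4002) = 2.92 dB

2.9 dB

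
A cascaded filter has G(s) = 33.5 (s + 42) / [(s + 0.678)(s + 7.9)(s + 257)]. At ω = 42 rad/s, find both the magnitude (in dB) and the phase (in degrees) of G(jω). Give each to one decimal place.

|j42 + 42| = √(42² + 42²) = 59.4
|j42 + 0.678| = √(42² + 0.678²) = 42.01
|j42 + 7.9| = √(42² + 7.9²) = 42.74
|j42 + 257| = √(42² + 257²) = 260.4
|G(j42)| = 33.5 × 59.4 / (42.01 × 42.74 × 260.4) = 0.0042565
20 log₁₀(0.0042565) = -47.42 dB
∠(j42 + 42) = arctan(42/42) = 45.00°
∠(j42 + 0.678) = arctan(42/0.678) = 89.08°
∠(j42 + 7.9) = arctan(42/7.9) = 79.35°
∠(j42 + 257) = arctan(42/257) = 9.28°
∠G(j42) = 45.00° − (89.08° + 79.35° + 9.28°) = -132.70°

|G| = -47.4 dB, ∠G = -132.7°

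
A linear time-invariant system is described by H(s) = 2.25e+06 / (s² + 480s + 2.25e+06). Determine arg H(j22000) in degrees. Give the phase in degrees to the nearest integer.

∠[(j22000)² + 480(j22000) + 2.25e+06] = ∠[-4.8175e+08 + j1.056e+07] = 178.74°
∠H(j22000) = −178.74° = -178.74°

-179 deg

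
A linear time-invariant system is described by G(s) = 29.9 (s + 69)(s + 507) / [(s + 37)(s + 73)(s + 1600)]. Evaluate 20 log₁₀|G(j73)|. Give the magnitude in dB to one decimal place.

|j73 + 69| = √(73² + 69²) = 100.4
|j73 + 507| = √(73² + 507²) = 512.2
|j73 + 37| = √(73² + 37²) = 81.84
|j73 + 73| = √(73² + 73²) = 103.2
|j73 + 1600| = √(73² + 1600²) = 1602
|G(j73)| = 29.9 × 100.4 × 512.2 / (81.84 × 103.2 × 1602) = 0.11368
20 log₁₀(0.11368) = -18.89 dB

-18.9 dB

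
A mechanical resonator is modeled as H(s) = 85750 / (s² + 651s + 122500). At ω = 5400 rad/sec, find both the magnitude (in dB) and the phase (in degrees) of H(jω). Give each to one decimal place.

|(j5400)² + 651(j5400) + 122500| = |-2.9038e+07 + j3.5154e+06| = 2.925e+07
|H(j5400)| = 85750 / 2.925e+07 = 0.0029317
20 log₁₀(0.0029317) = -50.66 dB
∠[(j5400)² + 651(j5400) + 122500] = ∠[-2.9038e+07 + j3.5154e+06] = 173.10°
∠H(j5400) = −173.10° = -173.10°

|H| = -50.7 dB, ∠H = -173.1°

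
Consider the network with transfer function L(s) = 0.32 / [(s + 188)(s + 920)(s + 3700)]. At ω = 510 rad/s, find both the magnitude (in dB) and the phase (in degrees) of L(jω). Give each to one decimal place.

|j510 + 188| = √(510² + 188²) = 543.5
|j510 + 920| = √(510² + 920²) = 1052
|j510 + 3700| = √(510² + 3700²) = 3735
|L(j510)| = 0.32 / (543.5 × 1052 × 3735) = 1.4985e-10
20 log₁₀(1.4985e-10) = -196.49 dB
∠(j510 + 188) = arctan(510/188) = 69.76°
∠(j510 + 920) = arctan(510/920) = 29.00°
∠(j510 + 3700) = arctan(510/3700) = 7.85°
∠L(j510) = − (69.76° + 29.00° + 7.85°) = -106.61°

|L| = -196.5 dB, ∠L = -106.6°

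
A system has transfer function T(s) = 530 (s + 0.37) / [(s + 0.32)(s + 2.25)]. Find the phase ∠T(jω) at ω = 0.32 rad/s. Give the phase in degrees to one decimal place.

∠(j0.32 + 0.37) = arctan(0.32/0.37) = 40.86°
∠(j0.32 + 0.32) = arctan(0.32/0.32) = 45.00°
∠(j0.32 + 2.25) = arctan(0.32/2.25) = 8.09°
∠T(j0.32) = 40.86° − (45.00° + 8.09°) = -12.24°

-12.2°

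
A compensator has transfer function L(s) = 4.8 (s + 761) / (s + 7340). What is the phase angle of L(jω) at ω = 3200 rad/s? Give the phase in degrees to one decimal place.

53.1°

∠(j3200 + 761) = arctan(3200/761) = 76.62°
∠(j3200 + 7340) = arctan(3200/7340) = 23.56°
∠L(j3200) = 76.62° − 23.56° = 53.07°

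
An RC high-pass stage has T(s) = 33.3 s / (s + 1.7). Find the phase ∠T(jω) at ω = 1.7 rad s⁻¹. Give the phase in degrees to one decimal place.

45.0°

∠(j1.7) = 90.00°
∠(j1.7 + 1.7) = arctan(1.7/1.7) = 45.00°
∠T(j1.7) = 90.00° − 45.00° = 45.00°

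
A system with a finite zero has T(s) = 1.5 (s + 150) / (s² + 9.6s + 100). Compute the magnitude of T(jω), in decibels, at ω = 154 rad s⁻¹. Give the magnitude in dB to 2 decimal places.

|j154 + 150| = √(154² + 150²) = 215
|(j154)² + 9.6(j154) + 100| = |-23616 + j1478.4| = 2.366e+04
|T(j154)| = 1.5 × 215 / 2.366e+04 = 0.013628
20 log₁₀(0.013628) = -37.311 dB

-37.31 dB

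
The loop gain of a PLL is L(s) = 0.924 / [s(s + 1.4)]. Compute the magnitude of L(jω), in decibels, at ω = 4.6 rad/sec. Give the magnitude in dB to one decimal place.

-27.6 dB

|j4.6 + 1.4| = √(4.6² + 1.4²) = 4.808
|j4.6| = 4.6
|L(j4.6)| = 0.924 / (4.808 × 4.6) = 0.041775
20 log₁₀(0.041775) = -27.58 dB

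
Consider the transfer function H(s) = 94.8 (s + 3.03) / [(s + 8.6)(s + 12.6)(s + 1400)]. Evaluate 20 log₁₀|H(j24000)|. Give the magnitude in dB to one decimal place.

-135.7 dB

|j24000 + 3.03| = √(24000² + 3.03²) = 2.4e+04
|j24000 + 8.6| = √(24000² + 8.6²) = 2.4e+04
|j24000 + 12.6| = √(24000² + 12.6²) = 2.4e+04
|j24000 + 1400| = √(24000² + 1400²) = 2.404e+04
|H(j24000)| = 94.8 × 2.4e+04 / (2.4e+04 × 2.4e+04 × 2.404e+04) = 1.643e-07
20 log₁₀(1.643e-07) = -135.69 dB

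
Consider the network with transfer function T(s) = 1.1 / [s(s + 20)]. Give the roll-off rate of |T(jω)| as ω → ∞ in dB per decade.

With 0 zeros and 2 poles, the high-frequency asymptotic slope is 20 × (0 − 2) = -40 dB/decade.

-40 dB/decade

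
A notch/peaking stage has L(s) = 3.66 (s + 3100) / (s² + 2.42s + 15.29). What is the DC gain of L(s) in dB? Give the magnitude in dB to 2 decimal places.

57.41 dB

L(0) = 3.66 × 3100 / 15.29 = 742.05
20 log₁₀(742.05) = 57.409 dB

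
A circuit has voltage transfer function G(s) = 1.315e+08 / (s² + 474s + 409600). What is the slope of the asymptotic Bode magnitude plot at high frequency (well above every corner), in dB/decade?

-40 dB/decade

With 0 zeros and 2 poles, the high-frequency asymptotic slope is 20 × (0 − 2) = -40 dB/decade.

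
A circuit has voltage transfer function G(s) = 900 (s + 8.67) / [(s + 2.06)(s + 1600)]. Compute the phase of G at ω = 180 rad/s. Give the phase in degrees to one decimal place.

-8.5 deg

∠(j180 + 8.67) = arctan(180/8.67) = 87.24°
∠(j180 + 2.06) = arctan(180/2.06) = 89.34°
∠(j180 + 1600) = arctan(180/1600) = 6.42°
∠G(j180) = 87.24° − (89.34° + 6.42°) = -8.52°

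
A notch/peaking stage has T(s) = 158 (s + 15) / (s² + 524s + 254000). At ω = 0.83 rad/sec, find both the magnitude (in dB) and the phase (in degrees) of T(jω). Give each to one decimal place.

|T| = -40.6 dB, ∠T = 3.1°

|j0.83 + 15| = √(0.83² + 15²) = 15.02
|(j0.83)² + 524(j0.83) + 254000| = |2.54e+05 + j434.92| = 2.54e+05
|T(j0.83)| = 158 × 15.02 / 2.54e+05 = 0.009345
20 log₁₀(0.009345) = -40.59 dB
∠(j0.83 + 15) = arctan(0.83/15) = 3.17°
∠[(j0.83)² + 524(j0.83) + 254000] = ∠[2.54e+05 + j434.92] = 0.10°
∠T(j0.83) = 3.17° − 0.10° = 3.07°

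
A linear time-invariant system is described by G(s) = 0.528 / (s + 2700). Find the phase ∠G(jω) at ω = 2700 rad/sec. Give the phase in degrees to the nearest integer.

-45°

∠(j2700 + 2700) = arctan(2700/2700) = 45.00°
∠G(j2700) = −45.00° = -45.00°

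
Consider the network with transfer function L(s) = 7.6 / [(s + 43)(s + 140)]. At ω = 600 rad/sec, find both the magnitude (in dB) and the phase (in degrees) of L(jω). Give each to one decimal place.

|j600 + 43| = √(600² + 43²) = 601.5
|j600 + 140| = √(600² + 140²) = 616.1
|L(j600)| = 7.6 / (601.5 × 616.1) = 2.0506e-05
20 log₁₀(2.0506e-05) = -93.76 dB
∠(j600 + 43) = arctan(600/43) = 85.90°
∠(j600 + 140) = arctan(600/140) = 76.87°
∠L(j600) = − (85.90° + 76.87°) = -162.77°

|L| = -93.8 dB, ∠L = -162.8°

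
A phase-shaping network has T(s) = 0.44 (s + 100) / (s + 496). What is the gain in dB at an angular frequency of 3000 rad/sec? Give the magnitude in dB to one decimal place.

-7.2 dB

|j3000 + 100| = √(3000² + 100²) = 3002
|j3000 + 496| = √(3000² + 496²) = 3041
|T(j3000)| = 0.44 × 3002 / 3041 = 0.43435
20 log₁₀(0.43435) = -7.24 dB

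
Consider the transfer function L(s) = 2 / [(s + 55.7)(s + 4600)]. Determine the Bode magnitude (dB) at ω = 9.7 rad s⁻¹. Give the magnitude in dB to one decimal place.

|j9.7 + 55.7| = √(9.7² + 55.7²) = 56.54
|j9.7 + 4600| = √(9.7² + 4600²) = 4600
|L(j9.7)| = 2 / (56.54 × 4600) = 7.69e-06
20 log₁₀(7.69e-06) = -102.28 dB

-102.3 dB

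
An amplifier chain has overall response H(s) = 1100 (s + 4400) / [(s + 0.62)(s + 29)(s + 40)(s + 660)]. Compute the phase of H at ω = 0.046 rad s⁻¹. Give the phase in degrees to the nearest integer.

-4 deg

∠(j0.046 + 4400) = arctan(0.046/4400) = 0.00°
∠(j0.046 + 0.62) = arctan(0.046/0.62) = 4.24°
∠(j0.046 + 29) = arctan(0.046/29) = 0.09°
∠(j0.046 + 40) = arctan(0.046/40) = 0.07°
∠(j0.046 + 660) = arctan(0.046/660) = 0.00°
∠H(j0.046) = 0.00° − (4.24° + 0.09° + 0.07° + 0.00°) = -4.40°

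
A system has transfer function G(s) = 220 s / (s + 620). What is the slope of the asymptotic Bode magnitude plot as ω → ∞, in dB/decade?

0 dB/decade

With 1 zero and 1 pole, the high-frequency asymptotic slope is 20 × (1 − 1) = 0 dB/decade.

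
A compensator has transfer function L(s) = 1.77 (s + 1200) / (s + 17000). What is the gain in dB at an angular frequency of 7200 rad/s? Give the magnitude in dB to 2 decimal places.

-3.10 dB

|j7200 + 1200| = √(7200² + 1200²) = 7299
|j7200 + 17000| = √(7200² + 17000²) = 1.846e+04
|L(j7200)| = 1.77 × 7299 / 1.846e+04 = 0.69981
20 log₁₀(0.69981) = -3.100 dB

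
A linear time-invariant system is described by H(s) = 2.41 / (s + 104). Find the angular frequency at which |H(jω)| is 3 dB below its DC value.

104 rad s⁻¹

For a single-pole low-pass, the −3 dB point is at the pole: ω = 104 rad s⁻¹.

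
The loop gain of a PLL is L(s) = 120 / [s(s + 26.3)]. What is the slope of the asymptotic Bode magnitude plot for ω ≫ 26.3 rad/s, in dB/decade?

-40 dB/decade

With 0 zeros and 2 poles, the high-frequency asymptotic slope is 20 × (0 − 2) = -40 dB/decade.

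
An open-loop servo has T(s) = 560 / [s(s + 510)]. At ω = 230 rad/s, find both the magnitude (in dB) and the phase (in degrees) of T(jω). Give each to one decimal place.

|j230 + 510| = √(230² + 510²) = 559.5
|j230| = 230
|T(j230)| = 560 / (559.5 × 230) = 0.004352
20 log₁₀(0.004352) = -47.23 dB
∠(j230 + 510) = arctan(230/510) = 24.27°
∠(j230) = 90.00°
∠T(j230) = − (24.27° + 90.00°) = -114.27°

|T| = -47.2 dB, ∠T = -114.3°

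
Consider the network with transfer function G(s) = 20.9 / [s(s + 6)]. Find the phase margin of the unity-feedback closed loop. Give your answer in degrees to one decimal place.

62.7°

Gain crossover: |G(jω)| = 1 at ω ≈ 3.1 rad/s.
∠G(j3.1) = −90° − arctan(3.1/6) ≈ -117.29°
PM = 180° + (-117.29°) = 62.71°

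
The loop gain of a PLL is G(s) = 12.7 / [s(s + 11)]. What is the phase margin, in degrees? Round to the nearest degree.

Gain crossover: |G(jω)| = 1 at ω ≈ 1.15 rad s⁻¹.
∠G(j1.15) = −90° − arctan(1.15/11) ≈ -95.96°
PM = 180° + (-95.96°) = 84.04°

84°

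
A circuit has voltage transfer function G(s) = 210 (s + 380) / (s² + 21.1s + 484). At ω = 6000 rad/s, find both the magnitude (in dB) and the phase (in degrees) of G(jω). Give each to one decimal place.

|j6000 + 380| = √(6000² + 380²) = 6012
|(j6000)² + 21.1(j6000) + 484| = |-3.6e+07 + j1.266e+05| = 3.6e+07
|G(j6000)| = 210 × 6012 / 3.6e+07 = 0.03507
20 log₁₀(0.03507) = -29.10 dB
∠(j6000 + 380) = arctan(6000/380) = 86.38°
∠[(j6000)² + 21.1(j6000) + 484] = ∠[-3.6e+07 + j1.266e+05] = 179.80°
∠G(j6000) = 86.38° − 179.80° = -93.42°

|G| = -29.1 dB, ∠G = -93.4 deg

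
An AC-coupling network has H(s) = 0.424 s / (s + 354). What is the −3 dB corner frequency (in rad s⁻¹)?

For a single-pole high-pass, the −3 dB point is at the pole: ω = 354 rad s⁻¹.

354 rad s⁻¹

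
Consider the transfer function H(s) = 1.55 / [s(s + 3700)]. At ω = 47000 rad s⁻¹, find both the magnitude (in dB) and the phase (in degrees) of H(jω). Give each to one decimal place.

|H| = -183.1 dB, ∠H = -175.5 deg

|j47000 + 3700| = √(47000² + 3700²) = 4.715e+04
|j47000| = 4.7e+04
|H(j47000)| = 1.55 / (4.715e+04 × 4.7e+04) = 6.9951e-10
20 log₁₀(6.9951e-10) = -183.10 dB
∠(j47000 + 3700) = arctan(47000/3700) = 85.50°
∠(j47000) = 90.00°
∠H(j47000) = − (85.50° + 90.00°) = -175.50°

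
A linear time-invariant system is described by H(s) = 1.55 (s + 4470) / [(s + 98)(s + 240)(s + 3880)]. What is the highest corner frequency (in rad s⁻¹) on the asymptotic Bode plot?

4470 rad s⁻¹

Break frequencies occur at each pole and zero magnitude: 98 rad s⁻¹, 240 rad s⁻¹, 3880 rad s⁻¹, 4470 rad s⁻¹.
The highest is 4470 rad s⁻¹.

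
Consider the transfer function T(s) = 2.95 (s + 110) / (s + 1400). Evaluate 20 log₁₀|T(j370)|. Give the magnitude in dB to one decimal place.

-2.1 dB

|j370 + 110| = √(370² + 110²) = 386
|j370 + 1400| = √(370² + 1400²) = 1448
|T(j370)| = 2.95 × 386 / 1448 = 0.78637
20 log₁₀(0.78637) = -2.09 dB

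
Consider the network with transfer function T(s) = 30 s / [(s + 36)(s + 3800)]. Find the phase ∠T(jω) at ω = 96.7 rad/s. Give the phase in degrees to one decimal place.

19.0°

∠(j96.7) = 90.00°
∠(j96.7 + 36) = arctan(96.7/36) = 69.58°
∠(j96.7 + 3800) = arctan(96.7/3800) = 1.46°
∠T(j96.7) = 90.00° − (69.58° + 1.46°) = 18.96°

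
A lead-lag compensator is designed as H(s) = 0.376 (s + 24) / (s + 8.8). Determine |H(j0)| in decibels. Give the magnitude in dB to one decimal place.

H(0) = 0.376 × 24 / 8.8 = 1.0255
20 log₁₀(1.0255) = 0.22 dB

0.2 dB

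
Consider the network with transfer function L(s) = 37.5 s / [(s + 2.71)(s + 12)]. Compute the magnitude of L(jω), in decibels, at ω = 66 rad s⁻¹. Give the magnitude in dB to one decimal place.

|j66| = 66
|j66 + 2.71| = √(66² + 2.71²) = 66.06
|j66 + 12| = √(66² + 12²) = 67.08
|L(j66)| = 37.5 × 66 / (66.06 × 67.08) = 0.55855
20 log₁₀(0.55855) = -5.06 dB

-5.1 dB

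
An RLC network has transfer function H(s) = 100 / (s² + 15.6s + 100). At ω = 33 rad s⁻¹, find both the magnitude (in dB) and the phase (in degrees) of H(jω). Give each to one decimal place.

|(j33)² + 15.6(j33) + 100| = |-989 + j514.8| = 1115
|H(j33)| = 100 / 1115 = 0.089689
20 log₁₀(0.089689) = -20.95 dB
∠[(j33)² + 15.6(j33) + 100] = ∠[-989 + j514.8] = 152.50°
∠H(j33) = −152.50° = -152.50°

|H| = -20.9 dB, ∠H = -152.5°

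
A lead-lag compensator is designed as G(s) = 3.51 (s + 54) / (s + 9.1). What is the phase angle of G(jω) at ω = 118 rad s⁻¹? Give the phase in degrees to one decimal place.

∠(j118 + 54) = arctan(118/54) = 65.41°
∠(j118 + 9.1) = arctan(118/9.1) = 85.59°
∠G(j118) = 65.41° − 85.59° = -20.18°

-20.2°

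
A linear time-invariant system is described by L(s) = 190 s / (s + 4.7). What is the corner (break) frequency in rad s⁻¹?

The single real pole at s = −4.7 gives a corner at ω = 4.7 rad s⁻¹.

4.7 rad s⁻¹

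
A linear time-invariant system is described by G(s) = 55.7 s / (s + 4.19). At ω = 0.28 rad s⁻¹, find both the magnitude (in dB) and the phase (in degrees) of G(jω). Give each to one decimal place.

|j0.28| = 0.28
|j0.28 + 4.19| = √(0.28² + 4.19²) = 4.199
|G(j0.28)| = 55.7 × 0.28 / 4.199 = 3.7139
20 log₁₀(3.7139) = 11.40 dB
∠(j0.28) = 90.00°
∠(j0.28 + 4.19) = arctan(0.28/4.19) = 3.82°
∠G(j0.28) = 90.00° − 3.82° = 86.18°

|G| = 11.4 dB, ∠G = 86.2°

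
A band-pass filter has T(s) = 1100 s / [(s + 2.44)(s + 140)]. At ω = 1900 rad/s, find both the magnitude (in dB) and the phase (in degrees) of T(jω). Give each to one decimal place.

|j1900| = 1900
|j1900 + 2.44| = √(1900² + 2.44²) = 1900
|j1900 + 140| = √(1900² + 140²) = 1905
|T(j1900)| = 1100 × 1900 / (1900 × 1905) = 0.57738
20 log₁₀(0.57738) = -4.77 dB
∠(j1900) = 90.00°
∠(j1900 + 2.44) = arctan(1900/2.44) = 89.93°
∠(j1900 + 140) = arctan(1900/140) = 85.79°
∠T(j1900) = 90.00° − (89.93° + 85.79°) = -85.71°

|T| = -4.8 dB, ∠T = -85.7°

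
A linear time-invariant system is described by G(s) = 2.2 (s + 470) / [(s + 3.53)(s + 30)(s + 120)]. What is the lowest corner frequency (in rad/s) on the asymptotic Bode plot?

3.53 rad/s

Break frequencies occur at each pole and zero magnitude: 3.53 rad/s, 30 rad/s, 120 rad/s, 470 rad/s.
The lowest is 3.53 rad/s.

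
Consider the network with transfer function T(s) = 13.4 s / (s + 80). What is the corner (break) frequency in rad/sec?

The single real pole at s = −80 gives a corner at ω = 80 rad/sec.

80 rad/sec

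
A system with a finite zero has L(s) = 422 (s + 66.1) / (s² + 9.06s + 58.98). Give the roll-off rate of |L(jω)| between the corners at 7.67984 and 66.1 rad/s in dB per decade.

-40 dB/decade

In this band the factors already past their corner are: complex pole pair at ωₙ ≈ 7.68; net slope = -40 dB/decade.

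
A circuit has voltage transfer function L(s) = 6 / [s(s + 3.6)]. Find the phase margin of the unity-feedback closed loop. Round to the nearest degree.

67°

Gain crossover: |L(jω)| = 1 at ω ≈ 1.53 rad/s.
∠L(j1.53) = −90° − arctan(1.53/3.6) ≈ -113.07°
PM = 180° + (-113.07°) = 66.93°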